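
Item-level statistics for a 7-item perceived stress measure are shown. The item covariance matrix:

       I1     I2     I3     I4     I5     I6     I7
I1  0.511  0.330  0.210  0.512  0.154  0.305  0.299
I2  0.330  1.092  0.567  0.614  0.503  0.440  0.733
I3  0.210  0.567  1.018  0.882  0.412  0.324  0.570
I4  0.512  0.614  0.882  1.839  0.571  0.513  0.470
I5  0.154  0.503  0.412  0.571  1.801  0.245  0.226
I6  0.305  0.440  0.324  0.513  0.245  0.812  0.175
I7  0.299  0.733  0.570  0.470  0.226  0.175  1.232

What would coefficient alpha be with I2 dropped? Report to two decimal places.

coefficient alpha = 0.74

Remaining items: I1, I3, I4, I5, I6, I7 (k = 6).
Σσᵢ² = 0.511 + 1.018 + 1.839 + 1.801 + 0.812 + 1.232 = 7.213
Var(T) = 7.213 + 2 × 5.868 = 18.949
α (item deleted) = (6/5)·(1 − 7.213/18.949) = 0.74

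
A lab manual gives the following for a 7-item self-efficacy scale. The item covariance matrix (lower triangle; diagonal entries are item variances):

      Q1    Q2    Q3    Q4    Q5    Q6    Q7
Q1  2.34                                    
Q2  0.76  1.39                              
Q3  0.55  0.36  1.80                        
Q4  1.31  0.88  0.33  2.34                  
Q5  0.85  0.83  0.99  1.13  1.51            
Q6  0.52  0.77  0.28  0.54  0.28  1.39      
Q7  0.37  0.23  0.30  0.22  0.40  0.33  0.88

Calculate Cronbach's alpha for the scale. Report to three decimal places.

α = 0.790

ΣVar(i) = 2.34 + 1.39 + 1.80 + 2.34 + 1.51 + 1.39 + 0.88 = 11.65
Sum of off-diagonal covariances = 12.23
Var(T) = 11.65 + 2 × 12.23 = 36.11
α = (k/(k−1))·(1 − ΣVar(i)/Var(T)) = (7/6)·(1 − 11.65/36.11) = 0.790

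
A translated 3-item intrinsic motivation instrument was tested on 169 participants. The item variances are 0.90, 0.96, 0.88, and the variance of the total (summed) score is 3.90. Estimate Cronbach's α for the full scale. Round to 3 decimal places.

Σσ²ᵢ = 0.90 + 0.96 + 0.88 = 2.74
α = (k/(k−1))·(1 − Σσ²ᵢ/σ²_T) = (3/2)·(1 − 2.74/3.90) = 0.446

Cronbach's α = 0.446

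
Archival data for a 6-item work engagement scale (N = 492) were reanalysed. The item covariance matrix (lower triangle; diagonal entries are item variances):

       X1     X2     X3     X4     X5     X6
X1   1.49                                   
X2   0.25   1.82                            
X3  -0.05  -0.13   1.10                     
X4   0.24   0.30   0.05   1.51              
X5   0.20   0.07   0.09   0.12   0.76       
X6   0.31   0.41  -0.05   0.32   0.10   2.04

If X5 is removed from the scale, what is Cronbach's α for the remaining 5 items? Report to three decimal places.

α = 0.366

Remaining items: X1, X2, X3, X4, X6 (k = 5).
Σσ²ᵢ = 1.49 + 1.82 + 1.10 + 1.51 + 2.04 = 7.96
Var(T) = 7.96 + 2 × 1.65 = 11.26
α (item deleted) = (5/4)·(1 − 7.96/11.26) = 0.366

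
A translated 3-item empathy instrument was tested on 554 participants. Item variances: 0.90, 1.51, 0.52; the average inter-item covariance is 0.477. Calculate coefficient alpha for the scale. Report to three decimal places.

Σσ²ᵢ = 0.90 + 1.51 + 0.52 = 2.93
Sum of the 3 distinct covariances = 3 × 0.477 = 1.431
σ²_T = Σσ²ᵢ + 2·Σcov = 2.93 + 2 × 1.431 = 5.792
α = (3/2)·(1 − 2.93/5.792) = 0.741

α = 0.741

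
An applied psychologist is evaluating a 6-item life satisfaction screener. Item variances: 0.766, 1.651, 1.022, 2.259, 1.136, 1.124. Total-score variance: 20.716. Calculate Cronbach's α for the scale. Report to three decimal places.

Cronbach's α = 0.739

ΣVar(i) = 0.766 + 1.651 + 1.022 + 2.259 + 1.136 + 1.124 = 7.958
α = (k/(k−1))·(1 − ΣVar(i)/Var(T)) = (6/5)·(1 − 7.958/20.716) = 0.739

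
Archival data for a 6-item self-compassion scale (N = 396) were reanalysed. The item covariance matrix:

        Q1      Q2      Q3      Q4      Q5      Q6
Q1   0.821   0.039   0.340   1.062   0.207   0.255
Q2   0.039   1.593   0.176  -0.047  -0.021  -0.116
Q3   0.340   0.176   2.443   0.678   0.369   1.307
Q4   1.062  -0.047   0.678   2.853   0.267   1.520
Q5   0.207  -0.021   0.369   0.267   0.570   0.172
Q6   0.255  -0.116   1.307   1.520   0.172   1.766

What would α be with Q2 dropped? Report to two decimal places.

Remaining items: Q1, Q3, Q4, Q5, Q6 (k = 5).
Σσᵢ² = 0.821 + 2.443 + 2.853 + 0.570 + 1.766 = 8.453
σ²_total = 8.453 + 2 × 6.177 = 20.807
α (item deleted) = (5/4)·(1 − 8.453/20.807) = 0.74

α = 0.74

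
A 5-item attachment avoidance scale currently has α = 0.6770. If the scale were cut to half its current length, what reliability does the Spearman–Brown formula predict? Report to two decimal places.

predicted reliability = 0.51

Length factor m = 1/2
α' = m·α / (1 − (1−m)·α)
   = 1/2 × 0.6770 / (1 − (1 − 1/2) × 0.6770)
   = 0.3385 / 0.6615 = 0.51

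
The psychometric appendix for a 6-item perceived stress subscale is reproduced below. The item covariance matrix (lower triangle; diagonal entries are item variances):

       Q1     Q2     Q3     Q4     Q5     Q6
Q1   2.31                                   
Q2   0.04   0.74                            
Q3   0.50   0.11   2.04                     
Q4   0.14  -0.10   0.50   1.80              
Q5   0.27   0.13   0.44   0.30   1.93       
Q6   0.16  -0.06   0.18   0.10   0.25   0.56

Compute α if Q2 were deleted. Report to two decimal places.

Remaining items: Q1, Q3, Q4, Q5, Q6 (k = 5).
sum of item variances = 2.31 + 2.04 + 1.80 + 1.93 + 0.56 = 8.64
σ²_total = 8.64 + 2 × 2.84 = 14.32
α (item deleted) = (5/4)·(1 − 8.64/14.32) = 0.50

α = 0.50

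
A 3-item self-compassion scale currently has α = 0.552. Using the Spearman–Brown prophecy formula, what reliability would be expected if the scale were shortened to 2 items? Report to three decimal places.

Length factor m = 2/3 = 0.6667
α' = m·α / (1 − (1−m)·α)
   = 2/3 × 0.552 / (1 − (1 − 2/3) × 0.552)
   = 0.3680 / 0.8160 = 0.451

predicted reliability = 0.451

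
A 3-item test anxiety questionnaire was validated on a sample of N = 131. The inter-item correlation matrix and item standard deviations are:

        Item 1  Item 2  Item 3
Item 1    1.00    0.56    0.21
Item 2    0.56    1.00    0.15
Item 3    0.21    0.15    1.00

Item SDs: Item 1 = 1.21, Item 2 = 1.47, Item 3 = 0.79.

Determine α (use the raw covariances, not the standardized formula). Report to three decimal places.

α = 0.588

Σσ²ᵢ = 1.21² + 1.47² + 0.79² = 4.2491
Covariances σ_ij = r_ij · s_i · s_j:
  σ(Item 1,Item 2) = 0.56 × 1.21 × 1.47 = 0.9961
  σ(Item 1,Item 3) = 0.21 × 1.21 × 0.79 = 0.2007
  σ(Item 2,Item 3) = 0.15 × 1.47 × 0.79 = 0.1742
σ²_T = Σσ²ᵢ + 2·Σσ_ij = 4.2491 + 2 × 1.3710 = 6.9911
α = (3/2)·(1 − 4.2491/6.9911) = 0.588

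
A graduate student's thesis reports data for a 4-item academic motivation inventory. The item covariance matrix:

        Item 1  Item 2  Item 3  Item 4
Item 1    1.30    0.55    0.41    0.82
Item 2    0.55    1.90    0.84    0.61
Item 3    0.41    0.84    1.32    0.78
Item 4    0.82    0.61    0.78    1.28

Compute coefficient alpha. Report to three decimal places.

coefficient alpha = 0.774

Σσ²ᵢ = 1.30 + 1.90 + 1.32 + 1.28 = 5.80
Sum of the distinct covariances = 4.01
σ²_total = 5.80 + 2 × 4.01 = 13.82
α = (k/(k−1))·(1 − Σσ²ᵢ/σ²_total) = (4/3)·(1 − 5.80/13.82) = 0.774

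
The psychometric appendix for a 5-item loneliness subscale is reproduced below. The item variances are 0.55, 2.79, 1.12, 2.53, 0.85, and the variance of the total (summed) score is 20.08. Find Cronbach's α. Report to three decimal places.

Σσᵢ² = 0.55 + 2.79 + 1.12 + 2.53 + 0.85 = 7.84
α = (k/(k−1))·(1 − Σσᵢ²/total variance) = (5/4)·(1 − 7.84/20.08) = 0.762

α = 0.762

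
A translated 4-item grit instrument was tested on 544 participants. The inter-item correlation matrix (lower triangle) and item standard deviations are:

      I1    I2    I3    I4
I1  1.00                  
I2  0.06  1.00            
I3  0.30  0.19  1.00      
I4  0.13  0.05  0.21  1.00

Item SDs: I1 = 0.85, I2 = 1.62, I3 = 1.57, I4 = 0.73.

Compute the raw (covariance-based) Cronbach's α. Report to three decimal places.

α = 0.397

Σσ²ᵢ = 0.85² + 1.62² + 1.57² + 0.73² = 6.3447
Covariances σ_ij = r_ij · s_i · s_j:
  σ(I1,I2) = 0.06 × 0.85 × 1.62 = 0.0826
  σ(I1,I3) = 0.30 × 0.85 × 1.57 = 0.4004
  σ(I1,I4) = 0.13 × 0.85 × 0.73 = 0.0807
  σ(I2,I3) = 0.19 × 1.62 × 1.57 = 0.4832
  σ(I2,I4) = 0.05 × 1.62 × 0.73 = 0.0591
  σ(I3,I4) = 0.21 × 1.57 × 0.73 = 0.2407
σ²_T = Σσ²ᵢ + 2·Σσ_ij = 6.3447 + 2 × 1.3467 = 9.0381
α = (4/3)·(1 − 6.3447/9.0381) = 0.397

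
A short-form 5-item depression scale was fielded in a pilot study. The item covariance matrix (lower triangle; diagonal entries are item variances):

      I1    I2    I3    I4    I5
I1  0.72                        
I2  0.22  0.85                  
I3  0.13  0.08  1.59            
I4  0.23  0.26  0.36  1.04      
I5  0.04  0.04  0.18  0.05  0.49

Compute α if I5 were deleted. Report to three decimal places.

Remaining items: I1, I2, I3, I4 (k = 4).
Σσ²ᵢ = 0.72 + 0.85 + 1.59 + 1.04 = 4.20
σ²_total = 4.20 + 2 × 1.28 = 6.76
α (item deleted) = (4/3)·(1 − 4.20/6.76) = 0.505

α = 0.505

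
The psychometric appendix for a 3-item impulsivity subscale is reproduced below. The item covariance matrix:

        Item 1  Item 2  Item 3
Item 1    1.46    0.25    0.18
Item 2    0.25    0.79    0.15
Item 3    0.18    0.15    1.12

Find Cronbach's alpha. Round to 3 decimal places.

sum of item variances = 1.46 + 0.79 + 1.12 = 3.37
Sum of off-diagonal covariances = 0.58
σ²_T = 3.37 + 2 × 0.58 = 4.53
α = (k/(k−1))·(1 − sum of item variances/σ²_T) = (3/2)·(1 − 3.37/4.53) = 0.384

Cronbach's alpha = 0.384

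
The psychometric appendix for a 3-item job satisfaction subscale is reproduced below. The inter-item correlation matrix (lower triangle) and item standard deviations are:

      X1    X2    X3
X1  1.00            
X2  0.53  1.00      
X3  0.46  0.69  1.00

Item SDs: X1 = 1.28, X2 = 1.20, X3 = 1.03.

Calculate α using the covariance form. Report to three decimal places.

α = 0.785

Σσ²ᵢ = 1.28² + 1.20² + 1.03² = 4.1393
Covariances σ_ij = r_ij · s_i · s_j:
  σ(X1,X2) = 0.53 × 1.28 × 1.20 = 0.8141
  σ(X1,X3) = 0.46 × 1.28 × 1.03 = 0.6065
  σ(X2,X3) = 0.69 × 1.20 × 1.03 = 0.8528
σ²_T = Σσ²ᵢ + 2·Σσ_ij = 4.1393 + 2 × 2.2734 = 8.6861
α = (3/2)·(1 − 4.1393/8.6861) = 0.785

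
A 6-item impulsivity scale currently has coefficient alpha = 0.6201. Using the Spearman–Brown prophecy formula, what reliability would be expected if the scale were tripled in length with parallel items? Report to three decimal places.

predicted reliability = 0.830

Length factor m = 3
α' = m·α / (1 + (m−1)·α)
   = 3 × 0.6201 / (1 + (3 − 1) × 0.6201)
   = 1.8603 / 2.2402 = 0.830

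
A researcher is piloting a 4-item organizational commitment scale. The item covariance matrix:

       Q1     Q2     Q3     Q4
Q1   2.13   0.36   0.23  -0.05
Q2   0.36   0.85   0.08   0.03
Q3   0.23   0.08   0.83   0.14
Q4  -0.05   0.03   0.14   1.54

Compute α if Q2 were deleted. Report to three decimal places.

α = 0.187

Remaining items: Q1, Q3, Q4 (k = 3).
sum of item variances = 2.13 + 0.83 + 1.54 = 4.50
σ²_total = 4.50 + 2 × 0.32 = 5.14
α (item deleted) = (3/2)·(1 − 4.50/5.14) = 0.187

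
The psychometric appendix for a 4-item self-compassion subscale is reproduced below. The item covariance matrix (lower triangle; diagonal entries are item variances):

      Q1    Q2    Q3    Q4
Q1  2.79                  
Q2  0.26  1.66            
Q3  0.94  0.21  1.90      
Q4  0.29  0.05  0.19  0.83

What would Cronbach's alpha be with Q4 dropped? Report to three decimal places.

Remaining items: Q1, Q2, Q3 (k = 3).
Σσᵢ² = 2.79 + 1.66 + 1.90 = 6.35
Var(T) = 6.35 + 2 × 1.41 = 9.17
α (item deleted) = (3/2)·(1 − 6.35/9.17) = 0.461

Cronbach's alpha = 0.461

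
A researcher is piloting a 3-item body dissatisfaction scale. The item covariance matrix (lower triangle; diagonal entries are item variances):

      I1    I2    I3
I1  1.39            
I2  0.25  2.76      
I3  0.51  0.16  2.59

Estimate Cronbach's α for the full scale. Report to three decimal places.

Cronbach's α = 0.322

ΣVar(i) = 1.39 + 2.76 + 2.59 = 6.74
Sum of the distinct covariances = 0.92
σ²_T = 6.74 + 2 × 0.92 = 8.58
α = (k/(k−1))·(1 − ΣVar(i)/σ²_T) = (3/2)·(1 − 6.74/8.58) = 0.322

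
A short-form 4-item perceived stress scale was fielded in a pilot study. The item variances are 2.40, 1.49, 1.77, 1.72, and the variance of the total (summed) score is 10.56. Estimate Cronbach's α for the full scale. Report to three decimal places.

sum of item variances = 2.40 + 1.49 + 1.77 + 1.72 = 7.38
α = (k/(k−1))·(1 − sum of item variances/Var(T)) = (4/3)·(1 − 7.38/10.56) = 0.402

Cronbach's α = 0.402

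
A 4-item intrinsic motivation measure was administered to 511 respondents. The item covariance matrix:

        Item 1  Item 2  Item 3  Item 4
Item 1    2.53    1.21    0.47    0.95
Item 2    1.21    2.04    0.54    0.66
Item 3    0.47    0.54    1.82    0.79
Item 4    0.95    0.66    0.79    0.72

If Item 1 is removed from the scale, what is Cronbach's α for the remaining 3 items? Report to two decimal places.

Cronbach's α = 0.70

Remaining items: Item 2, Item 3, Item 4 (k = 3).
sum of item variances = 2.04 + 1.82 + 0.72 = 4.58
σ²_total = 4.58 + 2 × 1.99 = 8.56
α (item deleted) = (3/2)·(1 − 4.58/8.56) = 0.70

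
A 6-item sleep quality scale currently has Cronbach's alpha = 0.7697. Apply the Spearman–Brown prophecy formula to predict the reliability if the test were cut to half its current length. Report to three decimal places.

predicted reliability = 0.626

Length factor m = 1/2
α' = m·α / (1 − (1−m)·α)
   = 1/2 × 0.7697 / (1 − (1 − 1/2) × 0.7697)
   = 0.3849 / 0.6151 = 0.626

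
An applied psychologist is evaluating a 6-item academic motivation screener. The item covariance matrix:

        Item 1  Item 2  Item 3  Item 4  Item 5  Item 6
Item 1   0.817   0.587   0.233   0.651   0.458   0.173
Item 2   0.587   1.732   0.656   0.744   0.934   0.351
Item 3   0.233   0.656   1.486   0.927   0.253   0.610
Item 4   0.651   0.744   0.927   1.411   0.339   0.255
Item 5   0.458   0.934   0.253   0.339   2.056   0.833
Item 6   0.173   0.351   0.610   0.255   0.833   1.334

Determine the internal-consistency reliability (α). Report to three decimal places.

Σσ²ᵢ = 0.817 + 1.732 + 1.486 + 1.411 + 2.056 + 1.334 = 8.836
Σ_{i<j} σ_ij = 8.004
σ²_total = 8.836 + 2 × 8.004 = 24.844
α = (k/(k−1))·(1 − Σσ²ᵢ/σ²_total) = (6/5)·(1 − 8.836/24.844) = 0.773

α = 0.773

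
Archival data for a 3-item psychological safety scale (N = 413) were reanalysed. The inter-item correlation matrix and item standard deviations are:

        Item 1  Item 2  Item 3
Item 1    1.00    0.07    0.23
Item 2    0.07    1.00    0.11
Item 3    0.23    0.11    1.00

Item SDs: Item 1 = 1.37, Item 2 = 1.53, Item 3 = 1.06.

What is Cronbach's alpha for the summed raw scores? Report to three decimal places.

Cronbach's alpha = 0.297

Σσ²ᵢ = 1.37² + 1.53² + 1.06² = 5.3414
Covariances σ_ij = r_ij · s_i · s_j:
  σ(Item 1,Item 2) = 0.07 × 1.37 × 1.53 = 0.1467
  σ(Item 1,Item 3) = 0.23 × 1.37 × 1.06 = 0.3340
  σ(Item 2,Item 3) = 0.11 × 1.53 × 1.06 = 0.1784
σ²_T = Σσ²ᵢ + 2·Σσ_ij = 5.3414 + 2 × 0.6591 = 6.6596
α = (3/2)·(1 − 5.3414/6.6596) = 0.297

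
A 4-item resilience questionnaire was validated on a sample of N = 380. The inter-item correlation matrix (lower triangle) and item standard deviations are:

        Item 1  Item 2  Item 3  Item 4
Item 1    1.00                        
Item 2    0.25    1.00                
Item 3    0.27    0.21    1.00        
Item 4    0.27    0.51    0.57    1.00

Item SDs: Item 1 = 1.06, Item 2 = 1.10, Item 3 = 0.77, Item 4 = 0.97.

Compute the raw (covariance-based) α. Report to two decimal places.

α = 0.67

Σσ²ᵢ = 1.06² + 1.10² + 0.77² + 0.97² = 3.8674
Covariances σ_ij = r_ij · s_i · s_j:
  σ(Item 1,Item 2) = 0.25 × 1.06 × 1.10 = 0.2915
  σ(Item 1,Item 3) = 0.27 × 1.06 × 0.77 = 0.2204
  σ(Item 1,Item 4) = 0.27 × 1.06 × 0.97 = 0.2776
  σ(Item 2,Item 3) = 0.21 × 1.10 × 0.77 = 0.1779
  σ(Item 2,Item 4) = 0.51 × 1.10 × 0.97 = 0.5442
  σ(Item 3,Item 4) = 0.57 × 0.77 × 0.97 = 0.4257
σ²_T = Σσ²ᵢ + 2·Σσ_ij = 3.8674 + 2 × 1.9373 = 7.7420
α = (4/3)·(1 − 3.8674/7.7420) = 0.67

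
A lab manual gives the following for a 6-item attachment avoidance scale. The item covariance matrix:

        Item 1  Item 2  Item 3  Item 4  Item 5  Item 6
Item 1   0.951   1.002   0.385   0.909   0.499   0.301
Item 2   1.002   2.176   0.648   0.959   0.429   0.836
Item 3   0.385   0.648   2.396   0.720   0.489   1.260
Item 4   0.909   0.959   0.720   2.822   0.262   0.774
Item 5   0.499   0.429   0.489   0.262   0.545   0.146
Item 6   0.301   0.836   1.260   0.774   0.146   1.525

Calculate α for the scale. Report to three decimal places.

α = 0.779

ΣVar(i) = 0.951 + 2.176 + 2.396 + 2.822 + 0.545 + 1.525 = 10.415
Sum of off-diagonal covariances = 9.619
total variance = 10.415 + 2 × 9.619 = 29.653
α = (k/(k−1))·(1 − ΣVar(i)/total variance) = (6/5)·(1 − 10.415/29.653) = 0.779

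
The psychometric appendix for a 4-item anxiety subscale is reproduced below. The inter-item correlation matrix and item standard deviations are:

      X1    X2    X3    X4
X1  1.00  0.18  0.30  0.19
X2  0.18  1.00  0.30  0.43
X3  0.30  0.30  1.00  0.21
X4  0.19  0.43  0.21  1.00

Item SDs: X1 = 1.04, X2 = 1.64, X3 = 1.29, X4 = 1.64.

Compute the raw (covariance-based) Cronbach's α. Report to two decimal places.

Cronbach's α = 0.59

Σσ²ᵢ = 1.04² + 1.64² + 1.29² + 1.64² = 8.1249
Covariances σ_ij = r_ij · s_i · s_j:
  σ(X1,X2) = 0.18 × 1.04 × 1.64 = 0.3070
  σ(X1,X3) = 0.30 × 1.04 × 1.29 = 0.4025
  σ(X1,X4) = 0.19 × 1.04 × 1.64 = 0.3241
  σ(X2,X3) = 0.30 × 1.64 × 1.29 = 0.6347
  σ(X2,X4) = 0.43 × 1.64 × 1.64 = 1.1565
  σ(X3,X4) = 0.21 × 1.29 × 1.64 = 0.4443
σ²_T = Σσ²ᵢ + 2·Σσ_ij = 8.1249 + 2 × 3.2691 = 14.6631
α = (4/3)·(1 − 8.1249/14.6631) = 0.59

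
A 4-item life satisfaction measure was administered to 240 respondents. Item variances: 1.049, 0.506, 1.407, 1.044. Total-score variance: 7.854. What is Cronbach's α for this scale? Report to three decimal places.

Cronbach's α = 0.653

Σσ²ᵢ = 1.049 + 0.506 + 1.407 + 1.044 = 4.006
α = (k/(k−1))·(1 − Σσ²ᵢ/total variance) = (4/3)·(1 − 4.006/7.854) = 0.653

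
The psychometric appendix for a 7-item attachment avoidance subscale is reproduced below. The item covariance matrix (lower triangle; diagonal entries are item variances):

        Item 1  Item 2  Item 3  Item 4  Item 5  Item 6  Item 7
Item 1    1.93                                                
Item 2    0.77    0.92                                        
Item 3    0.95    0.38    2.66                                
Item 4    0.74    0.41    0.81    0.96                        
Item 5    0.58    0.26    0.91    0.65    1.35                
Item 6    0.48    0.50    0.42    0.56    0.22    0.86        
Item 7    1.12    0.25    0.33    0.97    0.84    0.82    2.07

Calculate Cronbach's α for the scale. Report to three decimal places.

Cronbach's α = 0.825

ΣVar(i) = 1.93 + 0.92 + 2.66 + 0.96 + 1.35 + 0.86 + 2.07 = 10.75
Sum of the distinct covariances = 12.97
total variance = 10.75 + 2 × 12.97 = 36.69
α = (k/(k−1))·(1 − ΣVar(i)/total variance) = (7/6)·(1 − 10.75/36.69) = 0.825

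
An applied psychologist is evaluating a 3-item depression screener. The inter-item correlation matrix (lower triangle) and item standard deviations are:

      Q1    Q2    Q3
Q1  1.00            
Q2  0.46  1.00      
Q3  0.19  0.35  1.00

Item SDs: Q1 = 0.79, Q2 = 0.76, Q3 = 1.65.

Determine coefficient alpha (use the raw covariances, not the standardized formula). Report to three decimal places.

coefficient alpha = 0.494

Σσ²ᵢ = 0.79² + 0.76² + 1.65² = 3.9242
Covariances σ_ij = r_ij · s_i · s_j:
  σ(Q1,Q2) = 0.46 × 0.79 × 0.76 = 0.2762
  σ(Q1,Q3) = 0.19 × 0.79 × 1.65 = 0.2477
  σ(Q2,Q3) = 0.35 × 0.76 × 1.65 = 0.4389
σ²_T = Σσ²ᵢ + 2·Σσ_ij = 3.9242 + 2 × 0.9628 = 5.8498
α = (3/2)·(1 − 3.9242/5.8498) = 0.494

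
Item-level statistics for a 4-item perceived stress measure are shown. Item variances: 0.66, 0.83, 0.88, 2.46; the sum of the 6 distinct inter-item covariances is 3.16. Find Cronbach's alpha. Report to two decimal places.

ΣVar(i) = 0.66 + 0.83 + 0.88 + 2.46 = 4.83
Sum of distinct covariances = 3.16
σ²_total = ΣVar(i) + 2·Σcov = 4.83 + 2 × 3.16 = 11.15
α = (4/3)·(1 − 4.83/11.15) = 0.76

α = 0.76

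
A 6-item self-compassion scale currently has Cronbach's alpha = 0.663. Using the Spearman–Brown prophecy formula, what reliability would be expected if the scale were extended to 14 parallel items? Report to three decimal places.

Length factor m = 14/6 = 2.3333
α' = m·α / (1 + (m−1)·α)
   = 14/6 × 0.663 / (1 + (14/6 − 1) × 0.663)
   = 1.5470 / 1.8840 = 0.821

predicted reliability = 0.821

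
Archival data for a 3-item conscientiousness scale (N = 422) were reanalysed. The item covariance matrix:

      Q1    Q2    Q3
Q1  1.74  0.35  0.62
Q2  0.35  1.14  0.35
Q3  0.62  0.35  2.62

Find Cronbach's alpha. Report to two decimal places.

ΣVar(i) = 1.74 + 1.14 + 2.62 = 5.50
Σ_{i<j} σ_ij = 1.32
σ²_T = 5.50 + 2 × 1.32 = 8.14
α = (k/(k−1))·(1 − ΣVar(i)/σ²_T) = (3/2)·(1 − 5.50/8.14) = 0.49

α = 0.49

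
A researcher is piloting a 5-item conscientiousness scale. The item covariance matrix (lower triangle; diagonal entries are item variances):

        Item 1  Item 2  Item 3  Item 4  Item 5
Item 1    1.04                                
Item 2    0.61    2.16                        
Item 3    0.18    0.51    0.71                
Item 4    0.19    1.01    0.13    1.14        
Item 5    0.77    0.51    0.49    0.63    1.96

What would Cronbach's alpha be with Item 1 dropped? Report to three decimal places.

Cronbach's alpha = 0.698

Remaining items: Item 2, Item 3, Item 4, Item 5 (k = 4).
Σσ²ᵢ = 2.16 + 0.71 + 1.14 + 1.96 = 5.97
Var(T) = 5.97 + 2 × 3.28 = 12.53
α (item deleted) = (4/3)·(1 − 5.97/12.53) = 0.698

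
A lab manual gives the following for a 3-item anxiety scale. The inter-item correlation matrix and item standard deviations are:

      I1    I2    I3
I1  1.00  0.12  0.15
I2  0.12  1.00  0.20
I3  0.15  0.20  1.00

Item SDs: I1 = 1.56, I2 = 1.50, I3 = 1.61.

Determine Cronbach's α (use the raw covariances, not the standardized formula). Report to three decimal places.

Σσ²ᵢ = 1.56² + 1.50² + 1.61² = 7.2757
Covariances σ_ij = r_ij · s_i · s_j:
  σ(I1,I2) = 0.12 × 1.56 × 1.50 = 0.2808
  σ(I1,I3) = 0.15 × 1.56 × 1.61 = 0.3767
  σ(I2,I3) = 0.20 × 1.50 × 1.61 = 0.4830
σ²_T = Σσ²ᵢ + 2·Σσ_ij = 7.2757 + 2 × 1.1405 = 9.5567
α = (3/2)·(1 − 7.2757/9.5567) = 0.358

α = 0.358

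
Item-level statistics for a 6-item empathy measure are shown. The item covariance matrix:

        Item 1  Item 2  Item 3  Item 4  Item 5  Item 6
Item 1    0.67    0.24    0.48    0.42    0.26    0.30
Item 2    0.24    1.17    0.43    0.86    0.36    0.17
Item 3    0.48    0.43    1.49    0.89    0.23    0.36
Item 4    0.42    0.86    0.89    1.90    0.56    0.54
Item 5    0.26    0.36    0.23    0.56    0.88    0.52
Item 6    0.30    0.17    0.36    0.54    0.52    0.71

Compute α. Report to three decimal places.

α = 0.792

Σσᵢ² = 0.67 + 1.17 + 1.49 + 1.90 + 0.88 + 0.71 = 6.82
Σ_{i<j} σ_ij = 6.62
σ²_T = 6.82 + 2 × 6.62 = 20.06
α = (k/(k−1))·(1 − Σσᵢ²/σ²_T) = (6/5)·(1 − 6.82/20.06) = 0.792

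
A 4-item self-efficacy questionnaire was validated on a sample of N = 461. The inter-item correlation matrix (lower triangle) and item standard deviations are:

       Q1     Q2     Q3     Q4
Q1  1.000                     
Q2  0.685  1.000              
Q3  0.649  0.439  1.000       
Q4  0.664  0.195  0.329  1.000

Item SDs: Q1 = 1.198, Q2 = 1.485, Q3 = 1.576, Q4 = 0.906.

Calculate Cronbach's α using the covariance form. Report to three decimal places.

Σσ²ᵢ = 1.198² + 1.485² + 1.576² + 0.906² = 6.9450
Covariances σ_ij = r_ij · s_i · s_j:
  σ(Q1,Q2) = 0.685 × 1.198 × 1.485 = 1.2186
  σ(Q1,Q3) = 0.649 × 1.198 × 1.576 = 1.2253
  σ(Q1,Q4) = 0.664 × 1.198 × 0.906 = 0.7207
  σ(Q2,Q3) = 0.439 × 1.485 × 1.576 = 1.0274
  σ(Q2,Q4) = 0.195 × 1.485 × 0.906 = 0.2624
  σ(Q3,Q4) = 0.329 × 1.576 × 0.906 = 0.4698
σ²_T = Σσ²ᵢ + 2·Σσ_ij = 6.9450 + 2 × 4.9242 = 16.7934
α = (4/3)·(1 − 6.9450/16.7934) = 0.782

α = 0.782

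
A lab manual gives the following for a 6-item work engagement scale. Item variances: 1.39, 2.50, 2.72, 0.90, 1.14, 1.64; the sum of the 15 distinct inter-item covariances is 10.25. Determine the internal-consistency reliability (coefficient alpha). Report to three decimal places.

Σσ²ᵢ = 1.39 + 2.50 + 2.72 + 0.90 + 1.14 + 1.64 = 10.29
Sum of distinct covariances = 10.25
total variance = Σσ²ᵢ + 2·Σcov = 10.29 + 2 × 10.25 = 30.79
α = (6/5)·(1 − 10.29/30.79) = 0.799

coefficient alpha = 0.799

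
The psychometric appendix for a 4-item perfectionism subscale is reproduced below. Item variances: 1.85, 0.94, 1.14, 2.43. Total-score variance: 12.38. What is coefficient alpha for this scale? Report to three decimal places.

coefficient alpha = 0.648

Σσᵢ² = 1.85 + 0.94 + 1.14 + 2.43 = 6.36
α = (k/(k−1))·(1 − Σσᵢ²/σ²_total) = (4/3)·(1 − 6.36/12.38) = 0.648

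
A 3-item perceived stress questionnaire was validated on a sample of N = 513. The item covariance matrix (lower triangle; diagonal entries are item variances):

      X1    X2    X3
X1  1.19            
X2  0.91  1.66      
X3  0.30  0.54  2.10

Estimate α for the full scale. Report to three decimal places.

α = 0.621

Σσ²ᵢ = 1.19 + 1.66 + 2.10 = 4.95
Sum of the distinct covariances = 1.75
σ²_T = 4.95 + 2 × 1.75 = 8.45
α = (k/(k−1))·(1 − Σσ²ᵢ/σ²_T) = (3/2)·(1 − 4.95/8.45) = 0.621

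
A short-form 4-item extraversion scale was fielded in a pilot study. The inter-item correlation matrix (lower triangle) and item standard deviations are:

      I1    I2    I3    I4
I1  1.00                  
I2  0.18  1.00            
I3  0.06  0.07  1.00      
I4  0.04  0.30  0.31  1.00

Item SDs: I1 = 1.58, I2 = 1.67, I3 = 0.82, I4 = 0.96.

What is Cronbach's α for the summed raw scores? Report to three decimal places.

α = 0.392

Σσ²ᵢ = 1.58² + 1.67² + 0.82² + 0.96² = 6.8793
Covariances σ_ij = r_ij · s_i · s_j:
  σ(I1,I2) = 0.18 × 1.58 × 1.67 = 0.4749
  σ(I1,I3) = 0.06 × 1.58 × 0.82 = 0.0777
  σ(I1,I4) = 0.04 × 1.58 × 0.96 = 0.0607
  σ(I2,I3) = 0.07 × 1.67 × 0.82 = 0.0959
  σ(I2,I4) = 0.30 × 1.67 × 0.96 = 0.4810
  σ(I3,I4) = 0.31 × 0.82 × 0.96 = 0.2440
σ²_T = Σσ²ᵢ + 2·Σσ_ij = 6.8793 + 2 × 1.4342 = 9.7477
α = (4/3)·(1 − 6.8793/9.7477) = 0.392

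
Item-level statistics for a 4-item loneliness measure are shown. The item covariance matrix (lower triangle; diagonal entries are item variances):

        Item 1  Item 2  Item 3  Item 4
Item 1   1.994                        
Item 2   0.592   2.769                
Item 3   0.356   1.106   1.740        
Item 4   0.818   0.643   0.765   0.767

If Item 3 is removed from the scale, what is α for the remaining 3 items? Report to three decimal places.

Remaining items: Item 1, Item 2, Item 4 (k = 3).
ΣVar(i) = 1.994 + 2.769 + 0.767 = 5.530
Var(T) = 5.530 + 2 × 2.053 = 9.636
α (item deleted) = (3/2)·(1 − 5.530/9.636) = 0.639

α = 0.639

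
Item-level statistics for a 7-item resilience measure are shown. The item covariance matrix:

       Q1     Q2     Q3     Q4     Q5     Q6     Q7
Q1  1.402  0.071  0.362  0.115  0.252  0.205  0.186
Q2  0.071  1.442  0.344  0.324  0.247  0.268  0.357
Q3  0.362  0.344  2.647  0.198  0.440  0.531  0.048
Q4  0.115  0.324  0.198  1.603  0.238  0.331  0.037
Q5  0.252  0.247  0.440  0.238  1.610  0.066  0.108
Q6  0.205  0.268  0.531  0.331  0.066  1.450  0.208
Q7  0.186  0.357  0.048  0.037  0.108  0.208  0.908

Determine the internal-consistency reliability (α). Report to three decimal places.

α = 0.550

Σσ²ᵢ = 1.402 + 1.442 + 2.647 + 1.603 + 1.610 + 1.450 + 0.908 = 11.062
Σ_{i<j} σ_ij = 4.936
σ²_total = 11.062 + 2 × 4.936 = 20.934
α = (k/(k−1))·(1 − Σσ²ᵢ/σ²_total) = (7/6)·(1 − 11.062/20.934) = 0.550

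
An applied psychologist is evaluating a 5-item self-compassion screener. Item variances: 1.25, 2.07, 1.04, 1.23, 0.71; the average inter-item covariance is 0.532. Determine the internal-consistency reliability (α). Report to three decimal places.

α = 0.785

ΣVar(i) = 1.25 + 2.07 + 1.04 + 1.23 + 0.71 = 6.30
Sum of the 10 distinct covariances = 10 × 0.532 = 5.320
total variance = ΣVar(i) + 2·Σcov = 6.30 + 2 × 5.320 = 16.940
α = (5/4)·(1 − 6.30/16.940) = 0.785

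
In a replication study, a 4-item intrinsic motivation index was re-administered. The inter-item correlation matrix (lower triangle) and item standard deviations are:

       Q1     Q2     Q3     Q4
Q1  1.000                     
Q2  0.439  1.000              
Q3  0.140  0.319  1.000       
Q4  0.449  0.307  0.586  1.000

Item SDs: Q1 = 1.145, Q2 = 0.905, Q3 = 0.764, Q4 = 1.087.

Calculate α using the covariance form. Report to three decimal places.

α = 0.699

Σσ²ᵢ = 1.145² + 0.905² + 0.764² + 1.087² = 3.8953
Covariances σ_ij = r_ij · s_i · s_j:
  σ(Q1,Q2) = 0.439 × 1.145 × 0.905 = 0.4549
  σ(Q1,Q3) = 0.140 × 1.145 × 0.764 = 0.1225
  σ(Q1,Q4) = 0.449 × 1.145 × 1.087 = 0.5588
  σ(Q2,Q3) = 0.319 × 0.905 × 0.764 = 0.2206
  σ(Q2,Q4) = 0.307 × 0.905 × 1.087 = 0.3020
  σ(Q3,Q4) = 0.586 × 0.764 × 1.087 = 0.4867
σ²_T = Σσ²ᵢ + 2·Σσ_ij = 3.8953 + 2 × 2.1455 = 8.1863
α = (4/3)·(1 − 3.8953/8.1863) = 0.699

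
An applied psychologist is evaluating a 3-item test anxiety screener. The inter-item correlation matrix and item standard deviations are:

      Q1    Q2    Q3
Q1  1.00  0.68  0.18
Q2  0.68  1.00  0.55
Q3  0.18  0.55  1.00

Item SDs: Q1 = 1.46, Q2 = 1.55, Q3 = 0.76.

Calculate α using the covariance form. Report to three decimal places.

α = 0.724

Σσ²ᵢ = 1.46² + 1.55² + 0.76² = 5.1117
Covariances σ_ij = r_ij · s_i · s_j:
  σ(Q1,Q2) = 0.68 × 1.46 × 1.55 = 1.5388
  σ(Q1,Q3) = 0.18 × 1.46 × 0.76 = 0.1997
  σ(Q2,Q3) = 0.55 × 1.55 × 0.76 = 0.6479
σ²_T = Σσ²ᵢ + 2·Σσ_ij = 5.1117 + 2 × 2.3864 = 9.8845
α = (3/2)·(1 − 5.1117/9.8845) = 0.724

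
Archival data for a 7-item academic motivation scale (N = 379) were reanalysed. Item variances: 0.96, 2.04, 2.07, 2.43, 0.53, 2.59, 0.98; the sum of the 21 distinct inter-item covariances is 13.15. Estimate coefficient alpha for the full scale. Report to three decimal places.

coefficient alpha = 0.810

Σσ²ᵢ = 0.96 + 2.04 + 2.07 + 2.43 + 0.53 + 2.59 + 0.98 = 11.60
Sum of distinct covariances = 13.15
Var(T) = Σσ²ᵢ + 2·Σcov = 11.60 + 2 × 13.15 = 37.90
α = (7/6)·(1 − 11.60/37.90) = 0.810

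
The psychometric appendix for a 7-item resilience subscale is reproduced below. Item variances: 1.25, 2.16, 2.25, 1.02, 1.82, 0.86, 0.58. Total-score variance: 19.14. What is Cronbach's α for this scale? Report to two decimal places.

Cronbach's α = 0.56

ΣVar(i) = 1.25 + 2.16 + 2.25 + 1.02 + 1.82 + 0.86 + 0.58 = 9.94
α = (k/(k−1))·(1 − ΣVar(i)/Var(T)) = (7/6)·(1 − 9.94/19.14) = 0.56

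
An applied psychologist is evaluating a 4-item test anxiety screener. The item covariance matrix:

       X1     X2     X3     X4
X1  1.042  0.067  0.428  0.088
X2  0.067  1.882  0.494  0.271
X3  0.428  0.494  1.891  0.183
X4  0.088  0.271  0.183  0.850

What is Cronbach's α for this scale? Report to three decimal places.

ΣVar(i) = 1.042 + 1.882 + 1.891 + 0.850 = 5.665
Sum of the distinct covariances = 1.531
total variance = 5.665 + 2 × 1.531 = 8.727
α = (k/(k−1))·(1 − ΣVar(i)/total variance) = (4/3)·(1 − 5.665/8.727) = 0.468

α = 0.468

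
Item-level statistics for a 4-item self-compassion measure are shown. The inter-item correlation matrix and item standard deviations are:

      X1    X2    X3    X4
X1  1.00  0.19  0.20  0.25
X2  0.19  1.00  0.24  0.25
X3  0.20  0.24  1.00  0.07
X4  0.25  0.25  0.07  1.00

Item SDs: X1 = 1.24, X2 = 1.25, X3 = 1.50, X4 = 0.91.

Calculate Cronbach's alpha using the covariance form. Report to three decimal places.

Cronbach's alpha = 0.487

Σσ²ᵢ = 1.24² + 1.25² + 1.50² + 0.91² = 6.1782
Covariances σ_ij = r_ij · s_i · s_j:
  σ(X1,X2) = 0.19 × 1.24 × 1.25 = 0.2945
  σ(X1,X3) = 0.20 × 1.24 × 1.50 = 0.3720
  σ(X1,X4) = 0.25 × 1.24 × 0.91 = 0.2821
  σ(X2,X3) = 0.24 × 1.25 × 1.50 = 0.4500
  σ(X2,X4) = 0.25 × 1.25 × 0.91 = 0.2844
  σ(X3,X4) = 0.07 × 1.50 × 0.91 = 0.0956
σ²_T = Σσ²ᵢ + 2·Σσ_ij = 6.1782 + 2 × 1.7786 = 9.7354
α = (4/3)·(1 − 6.1782/9.7354) = 0.487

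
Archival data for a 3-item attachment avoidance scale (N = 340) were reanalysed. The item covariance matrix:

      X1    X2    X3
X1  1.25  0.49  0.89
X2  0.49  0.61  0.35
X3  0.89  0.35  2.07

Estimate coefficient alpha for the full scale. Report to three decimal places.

coefficient alpha = 0.702

Σσᵢ² = 1.25 + 0.61 + 2.07 = 3.93
Sum of the distinct covariances = 1.73
σ²_total = 3.93 + 2 × 1.73 = 7.39
α = (k/(k−1))·(1 − Σσᵢ²/σ²_total) = (3/2)·(1 − 3.93/7.39) = 0.702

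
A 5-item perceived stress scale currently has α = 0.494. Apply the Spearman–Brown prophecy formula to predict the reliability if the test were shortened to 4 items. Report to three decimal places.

predicted reliability = 0.439

Length factor m = 4/5 = 0.8000
α' = m·α / (1 − (1−m)·α)
   = 4/5 × 0.494 / (1 − (1 − 4/5) × 0.494)
   = 0.3952 / 0.9012 = 0.439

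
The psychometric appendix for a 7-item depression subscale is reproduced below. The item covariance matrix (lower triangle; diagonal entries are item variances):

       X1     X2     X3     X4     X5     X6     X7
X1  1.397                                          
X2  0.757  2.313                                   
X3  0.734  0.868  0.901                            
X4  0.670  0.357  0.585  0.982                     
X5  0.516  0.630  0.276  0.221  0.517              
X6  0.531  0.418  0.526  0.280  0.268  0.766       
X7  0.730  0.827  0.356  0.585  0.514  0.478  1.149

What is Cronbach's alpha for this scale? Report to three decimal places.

Cronbach's alpha = 0.857

sum of item variances = 1.397 + 2.313 + 0.901 + 0.982 + 0.517 + 0.766 + 1.149 = 8.025
Sum of off-diagonal covariances = 11.127
total variance = 8.025 + 2 × 11.127 = 30.279
α = (k/(k−1))·(1 − sum of item variances/total variance) = (7/6)·(1 − 8.025/30.279) = 0.857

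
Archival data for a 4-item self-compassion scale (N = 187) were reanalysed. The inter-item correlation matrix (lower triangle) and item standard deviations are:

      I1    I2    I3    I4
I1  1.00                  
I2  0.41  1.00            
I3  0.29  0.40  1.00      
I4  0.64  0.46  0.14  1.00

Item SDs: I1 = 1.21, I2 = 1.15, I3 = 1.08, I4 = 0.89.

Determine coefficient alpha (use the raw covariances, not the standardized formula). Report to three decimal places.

α = 0.715

Σσ²ᵢ = 1.21² + 1.15² + 1.08² + 0.89² = 4.7451
Covariances σ_ij = r_ij · s_i · s_j:
  σ(I1,I2) = 0.41 × 1.21 × 1.15 = 0.5705
  σ(I1,I3) = 0.29 × 1.21 × 1.08 = 0.3790
  σ(I1,I4) = 0.64 × 1.21 × 0.89 = 0.6892
  σ(I2,I3) = 0.40 × 1.15 × 1.08 = 0.4968
  σ(I2,I4) = 0.46 × 1.15 × 0.89 = 0.4708
  σ(I3,I4) = 0.14 × 1.08 × 0.89 = 0.1346
σ²_T = Σσ²ᵢ + 2·Σσ_ij = 4.7451 + 2 × 2.7409 = 10.2269
α = (4/3)·(1 − 4.7451/10.2269) = 0.715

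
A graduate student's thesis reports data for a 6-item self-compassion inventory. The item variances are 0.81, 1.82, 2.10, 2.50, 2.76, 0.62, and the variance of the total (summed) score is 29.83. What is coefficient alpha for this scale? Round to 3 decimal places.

Σσᵢ² = 0.81 + 1.82 + 2.10 + 2.50 + 2.76 + 0.62 = 10.61
α = (k/(k−1))·(1 − Σσᵢ²/σ²_total) = (6/5)·(1 − 10.61/29.83) = 0.773

coefficient alpha = 0.773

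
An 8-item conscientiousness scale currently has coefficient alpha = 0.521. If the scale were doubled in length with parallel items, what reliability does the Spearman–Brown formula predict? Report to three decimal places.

Length factor m = 2
α' = m·α / (1 + (m−1)·α)
   = 2 × 0.521 / (1 + (2 − 1) × 0.521)
   = 1.0420 / 1.5210 = 0.685

predicted reliability = 0.685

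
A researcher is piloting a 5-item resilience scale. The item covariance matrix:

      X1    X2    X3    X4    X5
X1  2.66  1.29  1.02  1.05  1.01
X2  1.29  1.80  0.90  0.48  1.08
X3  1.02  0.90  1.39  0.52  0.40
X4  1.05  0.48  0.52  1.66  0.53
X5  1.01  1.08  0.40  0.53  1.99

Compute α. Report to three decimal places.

Σσᵢ² = 2.66 + 1.80 + 1.39 + 1.66 + 1.99 = 9.50
Sum of the distinct covariances = 8.28
σ²_T = 9.50 + 2 × 8.28 = 26.06
α = (k/(k−1))·(1 − Σσᵢ²/σ²_T) = (5/4)·(1 − 9.50/26.06) = 0.794

α = 0.794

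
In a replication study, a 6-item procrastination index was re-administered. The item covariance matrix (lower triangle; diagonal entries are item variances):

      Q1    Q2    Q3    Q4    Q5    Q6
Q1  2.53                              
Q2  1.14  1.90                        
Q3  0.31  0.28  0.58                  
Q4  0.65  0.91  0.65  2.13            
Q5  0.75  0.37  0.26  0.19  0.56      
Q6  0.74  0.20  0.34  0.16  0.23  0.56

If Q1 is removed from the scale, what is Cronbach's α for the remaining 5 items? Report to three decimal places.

Cronbach's α = 0.695

Remaining items: Q2, Q3, Q4, Q5, Q6 (k = 5).
sum of item variances = 1.90 + 0.58 + 2.13 + 0.56 + 0.56 = 5.73
σ²_T = 5.73 + 2 × 3.59 = 12.91
α (item deleted) = (5/4)·(1 − 5.73/12.91) = 0.695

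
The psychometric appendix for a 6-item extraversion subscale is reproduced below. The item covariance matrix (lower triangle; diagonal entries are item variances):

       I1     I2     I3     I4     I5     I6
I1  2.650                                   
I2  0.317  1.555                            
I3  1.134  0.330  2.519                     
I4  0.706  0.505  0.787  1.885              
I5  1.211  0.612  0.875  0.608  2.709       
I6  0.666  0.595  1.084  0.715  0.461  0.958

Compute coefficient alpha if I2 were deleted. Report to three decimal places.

Remaining items: I1, I3, I4, I5, I6 (k = 5).
Σσᵢ² = 2.650 + 2.519 + 1.885 + 2.709 + 0.958 = 10.721
σ²_total = 10.721 + 2 × 8.247 = 27.215
α (item deleted) = (5/4)·(1 − 10.721/27.215) = 0.758

α = 0.758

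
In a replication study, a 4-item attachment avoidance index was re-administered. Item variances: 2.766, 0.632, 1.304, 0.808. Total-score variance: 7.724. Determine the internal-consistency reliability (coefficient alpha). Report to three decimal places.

Σσᵢ² = 2.766 + 0.632 + 1.304 + 0.808 = 5.510
α = (k/(k−1))·(1 − Σσᵢ²/total variance) = (4/3)·(1 − 5.510/7.724) = 0.382

coefficient alpha = 0.382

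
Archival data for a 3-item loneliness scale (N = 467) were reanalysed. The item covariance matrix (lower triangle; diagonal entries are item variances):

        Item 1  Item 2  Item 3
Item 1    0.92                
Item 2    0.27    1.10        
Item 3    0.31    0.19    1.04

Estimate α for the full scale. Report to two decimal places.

α = 0.50

Σσ²ᵢ = 0.92 + 1.10 + 1.04 = 3.06
Σ_{i<j} σ_ij = 0.77
total variance = 3.06 + 2 × 0.77 = 4.60
α = (k/(k−1))·(1 − Σσ²ᵢ/total variance) = (3/2)·(1 − 3.06/4.60) = 0.50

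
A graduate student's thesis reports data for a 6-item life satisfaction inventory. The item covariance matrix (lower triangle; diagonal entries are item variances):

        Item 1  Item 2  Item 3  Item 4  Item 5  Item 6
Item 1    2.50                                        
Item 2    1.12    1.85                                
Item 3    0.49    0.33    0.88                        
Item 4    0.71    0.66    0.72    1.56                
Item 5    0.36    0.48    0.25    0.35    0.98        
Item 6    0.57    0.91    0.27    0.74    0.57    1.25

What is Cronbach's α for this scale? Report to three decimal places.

Σσ²ᵢ = 2.50 + 1.85 + 0.88 + 1.56 + 0.98 + 1.25 = 9.02
Sum of off-diagonal covariances = 8.53
total variance = 9.02 + 2 × 8.53 = 26.08
α = (k/(k−1))·(1 − Σσ²ᵢ/total variance) = (6/5)·(1 − 9.02/26.08) = 0.785

α = 0.785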